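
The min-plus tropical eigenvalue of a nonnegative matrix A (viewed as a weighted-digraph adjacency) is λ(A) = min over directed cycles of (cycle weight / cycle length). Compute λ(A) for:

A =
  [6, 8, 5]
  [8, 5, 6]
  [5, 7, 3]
λ(A) = 3

Enumerate directed cycles and compute their means (weight / length). Sample:
  cycle 0 → 0: weight = 6, length = 1, mean = 6/1 ≈ 6.000
  cycle 1 → 1: weight = 5, length = 1, mean = 5/1 ≈ 5.000
  cycle 2 → 2: weight = 3, length = 1, mean = 3/1 ≈ 3.000
  cycle 0 → 1 → 0: weight = 16, length = 2, mean = 16/2 ≈ 8.000
  cycle 0 → 2 → 0: weight = 10, length = 2, mean = 10/2 ≈ 5.000
  cycle 1 → 0 → 1: weight = 16, length = 2, mean = 16/2 ≈ 8.000
Minimum mean = 3.000, attained e.g. along the cycle 2 → 2 with weight 3 and length 1. So λ(A) = 3/1 = 3.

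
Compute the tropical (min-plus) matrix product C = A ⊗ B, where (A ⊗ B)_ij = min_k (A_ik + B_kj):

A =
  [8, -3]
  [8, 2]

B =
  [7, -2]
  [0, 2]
A ⊗ B =
  [-3, -1]
  [2, 4]

Apply the min-plus product entry-by-entry:
  C[0][0] = min over k of (A[0][0] + B[0][0] = 8 + 7 = 15, A[0][1] + B[1][0] = -3 + 0 = -3) = -3 (attained at k = 1)
  C[0][1] = min over k of (A[0][0] + B[0][1] = 8 + -2 = 6, A[0][1] + B[1][1] = -3 + 2 = -1) = -1 (attained at k = 1)
  C[1][0] = min over k of (A[1][0] + B[0][0] = 8 + 7 = 15, A[1][1] + B[1][0] = 2 + 0 = 2) = 2 (attained at k = 1)
  C[1][1] = min over k of (A[1][0] + B[0][1] = 8 + -2 = 6, A[1][1] + B[1][1] = 2 + 2 = 4) = 4 (attained at k = 1)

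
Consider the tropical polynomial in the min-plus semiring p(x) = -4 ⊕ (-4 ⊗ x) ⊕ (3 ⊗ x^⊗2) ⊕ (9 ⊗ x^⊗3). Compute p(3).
p(3) = -4

A tropical monomial a ⊗ x^⊗i evaluates to a + i · x. Evaluating each term at x = 3:
  Term 0 contributes -4 + 0 · 3 = -4
  Term 1 contributes -4 + 1 · 3 = -1
  Term 2 contributes 3 + 2 · 3 = 9
  Term 3 contributes 9 + 3 · 3 = 18
p(3) = ⊕ of these = min[-4, -1, 9, 18] = -4.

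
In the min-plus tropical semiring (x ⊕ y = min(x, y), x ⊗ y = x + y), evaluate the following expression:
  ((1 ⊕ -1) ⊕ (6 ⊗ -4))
((1 ⊕ -1) ⊕ (6 ⊗ -4)) = -1

Expand innermost to outermost. Recall ⊕ takes the minimum of its arguments and ⊗ takes their sum. Working out the expression ((1 ⊕ -1) ⊕ (6 ⊗ -4)) gives -1.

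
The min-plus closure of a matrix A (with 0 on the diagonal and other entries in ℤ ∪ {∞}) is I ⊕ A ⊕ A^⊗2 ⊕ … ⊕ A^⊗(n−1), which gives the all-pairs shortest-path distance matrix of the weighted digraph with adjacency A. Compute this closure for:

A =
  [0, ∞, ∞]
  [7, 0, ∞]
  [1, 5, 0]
Closure =
  [0, ∞, ∞]
  [7, 0, ∞]
  [1, 5, 0]

This is the Floyd-Warshall all-pairs shortest-path computation. For each intermediate vertex k = 0, 1, …, 2, update dist[i][j] ← min(dist[i][j], dist[i][k] + dist[k][j]). The final matrix gives, for each (i, j), the minimum total weight of any directed path from i to j (possibly empty when i = j).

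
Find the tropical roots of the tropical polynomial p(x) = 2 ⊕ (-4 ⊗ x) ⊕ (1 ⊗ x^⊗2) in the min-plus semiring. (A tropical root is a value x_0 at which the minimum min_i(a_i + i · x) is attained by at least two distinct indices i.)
Roots: {-5, 6}

Each tropical root is a break point of the lower envelope of the lines y = a_i + i · x (there are 3 lines, with slopes 0, 1, ..., 2). Only the lines that attain the minimum somewhere contribute to roots; other lines are dominated. Here the surviving (envelope) indices are i = 2, i = 1, i = 0.
Intersections between consecutive envelope lines give the roots: for adjacent envelope indices i < j the intersection is x = (a_i − a_j) / (j − i). Reading off the sorted break points: {-5, 6}.
Verification: at each break x_0, at least two indices attain the minimum of min_i(a_i + i · x_0).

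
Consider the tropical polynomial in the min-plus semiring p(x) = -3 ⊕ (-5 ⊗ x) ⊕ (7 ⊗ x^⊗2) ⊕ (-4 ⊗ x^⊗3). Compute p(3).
p(3) = -3

A tropical monomial a ⊗ x^⊗i evaluates to a + i · x. Evaluating each term at x = 3:
  Term 0 contributes -3 + 0 · 3 = -3
  Term 1 contributes -5 + 1 · 3 = -2
  Term 2 contributes 7 + 2 · 3 = 13
  Term 3 contributes -4 + 3 · 3 = 5
p(3) = ⊕ of these = min[-3, -2, 13, 5] = -3.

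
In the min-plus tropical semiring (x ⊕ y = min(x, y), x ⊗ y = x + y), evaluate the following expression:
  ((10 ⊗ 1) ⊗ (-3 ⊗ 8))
((10 ⊗ 1) ⊗ (-3 ⊗ 8)) = 16

Expand innermost to outermost. Recall ⊕ takes the minimum of its arguments and ⊗ takes their sum. Working out the expression ((10 ⊗ 1) ⊗ (-3 ⊗ 8)) gives 16.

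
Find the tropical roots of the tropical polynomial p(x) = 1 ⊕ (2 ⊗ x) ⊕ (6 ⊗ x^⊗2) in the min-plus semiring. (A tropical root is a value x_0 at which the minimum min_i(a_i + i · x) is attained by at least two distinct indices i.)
Roots: {-4, -1}

Each tropical root is a break point of the lower envelope of the lines y = a_i + i · x (there are 3 lines, with slopes 0, 1, ..., 2). Only the lines that attain the minimum somewhere contribute to roots; other lines are dominated. Here the surviving (envelope) indices are i = 2, i = 1, i = 0.
Intersections between consecutive envelope lines give the roots: for adjacent envelope indices i < j the intersection is x = (a_i − a_j) / (j − i). Reading off the sorted break points: {-4, -1}.
Verification: at each break x_0, at least two indices attain the minimum of min_i(a_i + i · x_0).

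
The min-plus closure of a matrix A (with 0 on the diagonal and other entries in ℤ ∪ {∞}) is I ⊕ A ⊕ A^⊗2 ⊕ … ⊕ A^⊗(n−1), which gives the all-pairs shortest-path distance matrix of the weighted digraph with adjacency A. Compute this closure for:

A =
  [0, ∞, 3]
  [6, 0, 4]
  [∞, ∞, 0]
Closure =
  [0, ∞, 3]
  [6, 0, 4]
  [∞, ∞, 0]

This is the Floyd-Warshall all-pairs shortest-path computation. For each intermediate vertex k = 0, 1, …, 2, update dist[i][j] ← min(dist[i][j], dist[i][k] + dist[k][j]). The final matrix gives, for each (i, j), the minimum total weight of any directed path from i to j (possibly empty when i = j).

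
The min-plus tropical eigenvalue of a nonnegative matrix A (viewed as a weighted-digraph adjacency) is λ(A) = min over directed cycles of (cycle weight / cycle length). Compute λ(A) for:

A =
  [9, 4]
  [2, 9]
λ(A) = 3

Enumerate directed cycles and compute their means (weight / length). Sample:
  cycle 0 → 0: weight = 9, length = 1, mean = 9/1 ≈ 9.000
  cycle 1 → 1: weight = 9, length = 1, mean = 9/1 ≈ 9.000
  cycle 0 → 1 → 0: weight = 6, length = 2, mean = 6/2 ≈ 3.000
  cycle 1 → 0 → 1: weight = 6, length = 2, mean = 6/2 ≈ 3.000
Minimum mean = 3.000, attained e.g. along the cycle 0 → 1 → 0 with weight 6 and length 2. So λ(A) = 6/2 = 3.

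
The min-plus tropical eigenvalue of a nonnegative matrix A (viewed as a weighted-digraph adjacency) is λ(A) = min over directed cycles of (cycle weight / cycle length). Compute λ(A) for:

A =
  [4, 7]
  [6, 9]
λ(A) = 4

Enumerate directed cycles and compute their means (weight / length). Sample:
  cycle 0 → 0: weight = 4, length = 1, mean = 4/1 ≈ 4.000
  cycle 1 → 1: weight = 9, length = 1, mean = 9/1 ≈ 9.000
  cycle 0 → 1 → 0: weight = 13, length = 2, mean = 13/2 ≈ 6.500
  cycle 1 → 0 → 1: weight = 13, length = 2, mean = 13/2 ≈ 6.500
Minimum mean = 4.000, attained e.g. along the cycle 0 → 0 with weight 4 and length 1. So λ(A) = 4/1 = 4.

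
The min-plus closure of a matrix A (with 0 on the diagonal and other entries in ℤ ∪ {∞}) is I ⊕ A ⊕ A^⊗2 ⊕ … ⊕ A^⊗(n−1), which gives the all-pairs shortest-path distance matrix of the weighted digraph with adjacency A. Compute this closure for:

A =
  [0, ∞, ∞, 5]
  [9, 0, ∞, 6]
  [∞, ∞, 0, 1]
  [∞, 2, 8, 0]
Closure =
  [0, 7, 13, 5]
  [9, 0, 14, 6]
  [12, 3, 0, 1]
  [11, 2, 8, 0]

This is the Floyd-Warshall all-pairs shortest-path computation. For each intermediate vertex k = 0, 1, …, 3, update dist[i][j] ← min(dist[i][j], dist[i][k] + dist[k][j]). The final matrix gives, for each (i, j), the minimum total weight of any directed path from i to j (possibly empty when i = j).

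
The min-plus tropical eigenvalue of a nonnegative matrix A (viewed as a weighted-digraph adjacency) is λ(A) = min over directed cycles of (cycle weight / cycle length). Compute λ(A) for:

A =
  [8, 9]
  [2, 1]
λ(A) = 1

Enumerate directed cycles and compute their means (weight / length). Sample:
  cycle 0 → 0: weight = 8, length = 1, mean = 8/1 ≈ 8.000
  cycle 1 → 1: weight = 1, length = 1, mean = 1/1 ≈ 1.000
  cycle 0 → 1 → 0: weight = 11, length = 2, mean = 11/2 ≈ 5.500
  cycle 1 → 0 → 1: weight = 11, length = 2, mean = 11/2 ≈ 5.500
Minimum mean = 1.000, attained e.g. along the cycle 1 → 1 with weight 1 and length 1. So λ(A) = 1/1 = 1.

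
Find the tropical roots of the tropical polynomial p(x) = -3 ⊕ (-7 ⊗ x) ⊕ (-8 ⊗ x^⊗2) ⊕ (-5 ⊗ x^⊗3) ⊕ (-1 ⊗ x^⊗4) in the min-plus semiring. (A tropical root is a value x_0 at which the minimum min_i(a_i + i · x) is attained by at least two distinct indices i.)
Roots: {-4, -3, 1, 4}

Each tropical root is a break point of the lower envelope of the lines y = a_i + i · x (there are 5 lines, with slopes 0, 1, ..., 4). Only the lines that attain the minimum somewhere contribute to roots; other lines are dominated. Here the surviving (envelope) indices are i = 4, i = 3, i = 2, i = 1, i = 0.
Intersections between consecutive envelope lines give the roots: for adjacent envelope indices i < j the intersection is x = (a_i − a_j) / (j − i). Reading off the sorted break points: {-4, -3, 1, 4}.
Verification: at each break x_0, at least two indices attain the minimum of min_i(a_i + i · x_0).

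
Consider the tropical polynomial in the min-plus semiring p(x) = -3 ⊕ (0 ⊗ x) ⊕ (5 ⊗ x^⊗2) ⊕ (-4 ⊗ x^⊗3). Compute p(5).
p(5) = -3

A tropical monomial a ⊗ x^⊗i evaluates to a + i · x. Evaluating each term at x = 5:
  Term 0 contributes -3 + 0 · 5 = -3
  Term 1 contributes 0 + 1 · 5 = 5
  Term 2 contributes 5 + 2 · 5 = 15
  Term 3 contributes -4 + 3 · 5 = 11
p(5) = ⊕ of these = min[-3, 5, 15, 11] = -3.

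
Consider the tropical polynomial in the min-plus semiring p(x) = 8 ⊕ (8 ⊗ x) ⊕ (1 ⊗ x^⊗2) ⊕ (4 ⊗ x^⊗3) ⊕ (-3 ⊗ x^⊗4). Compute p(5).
p(5) = 8

A tropical monomial a ⊗ x^⊗i evaluates to a + i · x. Evaluating each term at x = 5:
  Term 0 contributes 8 + 0 · 5 = 8
  Term 1 contributes 8 + 1 · 5 = 13
  Term 2 contributes 1 + 2 · 5 = 11
  Term 3 contributes 4 + 3 · 5 = 19
  Term 4 contributes -3 + 4 · 5 = 17
p(5) = ⊕ of these = min[8, 13, 11, 19, 17] = 8.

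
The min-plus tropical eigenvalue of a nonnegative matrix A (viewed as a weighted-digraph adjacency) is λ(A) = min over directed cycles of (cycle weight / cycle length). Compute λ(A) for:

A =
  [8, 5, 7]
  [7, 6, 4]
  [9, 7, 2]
λ(A) = 2

Enumerate directed cycles and compute their means (weight / length). Sample:
  cycle 0 → 0: weight = 8, length = 1, mean = 8/1 ≈ 8.000
  cycle 1 → 1: weight = 6, length = 1, mean = 6/1 ≈ 6.000
  cycle 2 → 2: weight = 2, length = 1, mean = 2/1 ≈ 2.000
  cycle 0 → 1 → 0: weight = 12, length = 2, mean = 12/2 ≈ 6.000
  cycle 0 → 2 → 0: weight = 16, length = 2, mean = 16/2 ≈ 8.000
  cycle 1 → 0 → 1: weight = 12, length = 2, mean = 12/2 ≈ 6.000
Minimum mean = 2.000, attained e.g. along the cycle 2 → 2 with weight 2 and length 1. So λ(A) = 2/1 = 2.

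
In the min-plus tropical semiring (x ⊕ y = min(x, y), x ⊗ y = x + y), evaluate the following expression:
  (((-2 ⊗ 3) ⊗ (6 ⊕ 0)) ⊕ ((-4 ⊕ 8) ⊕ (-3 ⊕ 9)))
(((-2 ⊗ 3) ⊗ (6 ⊕ 0)) ⊕ ((-4 ⊕ 8) ⊕ (-3 ⊕ 9))) = -4

Expand innermost to outermost. Recall ⊕ takes the minimum of its arguments and ⊗ takes their sum. Working out the expression (((-2 ⊗ 3) ⊗ (6 ⊕ 0)) ⊕ ((-4 ⊕ 8) ⊕ (-3 ⊕ 9))) gives -4.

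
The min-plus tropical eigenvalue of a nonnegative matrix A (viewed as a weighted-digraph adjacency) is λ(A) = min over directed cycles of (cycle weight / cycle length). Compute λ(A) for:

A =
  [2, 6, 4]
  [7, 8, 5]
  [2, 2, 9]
λ(A) = 2

Enumerate directed cycles and compute their means (weight / length). Sample:
  cycle 0 → 0: weight = 2, length = 1, mean = 2/1 ≈ 2.000
  cycle 1 → 1: weight = 8, length = 1, mean = 8/1 ≈ 8.000
  cycle 2 → 2: weight = 9, length = 1, mean = 9/1 ≈ 9.000
  cycle 0 → 1 → 0: weight = 13, length = 2, mean = 13/2 ≈ 6.500
  cycle 0 → 2 → 0: weight = 6, length = 2, mean = 6/2 ≈ 3.000
  cycle 1 → 0 → 1: weight = 13, length = 2, mean = 13/2 ≈ 6.500
Minimum mean = 2.000, attained e.g. along the cycle 0 → 0 with weight 2 and length 1. So λ(A) = 2/1 = 2.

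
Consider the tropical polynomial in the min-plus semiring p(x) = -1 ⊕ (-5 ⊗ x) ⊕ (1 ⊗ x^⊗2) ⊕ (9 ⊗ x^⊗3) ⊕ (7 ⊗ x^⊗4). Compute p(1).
p(1) = -4

A tropical monomial a ⊗ x^⊗i evaluates to a + i · x. Evaluating each term at x = 1:
  Term 0 contributes -1 + 0 · 1 = -1
  Term 1 contributes -5 + 1 · 1 = -4
  Term 2 contributes 1 + 2 · 1 = 3
  Term 3 contributes 9 + 3 · 1 = 12
  Term 4 contributes 7 + 4 · 1 = 11
p(1) = ⊕ of these = min[-1, -4, 3, 12, 11] = -4.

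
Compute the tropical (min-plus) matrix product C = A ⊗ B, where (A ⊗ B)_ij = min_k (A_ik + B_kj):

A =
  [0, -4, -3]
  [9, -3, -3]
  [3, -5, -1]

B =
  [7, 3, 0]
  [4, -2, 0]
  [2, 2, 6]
A ⊗ B =
  [-1, -6, -4]
  [-1, -5, -3]
  [-1, -7, -5]

Apply the min-plus product entry-by-entry:
  C[0][0] = min over k of (A[0][0] + B[0][0] = 0 + 7 = 7, A[0][1] + B[1][0] = -4 + 4 = 0, A[0][2] + B[2][0] = -3 + 2 = -1) = -1 (attained at k = 2)
  C[0][1] = min over k of (A[0][0] + B[0][1] = 0 + 3 = 3, A[0][1] + B[1][1] = -4 + -2 = -6, A[0][2] + B[2][1] = -3 + 2 = -1) = -6 (attained at k = 1)
  C[0][2] = min over k of (A[0][0] + B[0][2] = 0 + 0 = 0, A[0][1] + B[1][2] = -4 + 0 = -4, A[0][2] + B[2][2] = -3 + 6 = 3) = -4 (attained at k = 1)
  C[1][0] = min over k of (A[1][0] + B[0][0] = 9 + 7 = 16, A[1][1] + B[1][0] = -3 + 4 = 1, A[1][2] + B[2][0] = -3 + 2 = -1) = -1 (attained at k = 2)
  C[1][1] = min over k of (A[1][0] + B[0][1] = 9 + 3 = 12, A[1][1] + B[1][1] = -3 + -2 = -5, A[1][2] + B[2][1] = -3 + 2 = -1) = -5 (attained at k = 1)
  C[1][2] = min over k of (A[1][0] + B[0][2] = 9 + 0 = 9, A[1][1] + B[1][2] = -3 + 0 = -3, A[1][2] + B[2][2] = -3 + 6 = 3) = -3 (attained at k = 1)
  C[2][0] = min over k of (A[2][0] + B[0][0] = 3 + 7 = 10, A[2][1] + B[1][0] = -5 + 4 = -1, A[2][2] + B[2][0] = -1 + 2 = 1) = -1 (attained at k = 1)
  C[2][1] = min over k of (A[2][0] + B[0][1] = 3 + 3 = 6, A[2][1] + B[1][1] = -5 + -2 = -7, A[2][2] + B[2][1] = -1 + 2 = 1) = -7 (attained at k = 1)
  C[2][2] = min over k of (A[2][0] + B[0][2] = 3 + 0 = 3, A[2][1] + B[1][2] = -5 + 0 = -5, A[2][2] + B[2][2] = -1 + 6 = 5) = -5 (attained at k = 1)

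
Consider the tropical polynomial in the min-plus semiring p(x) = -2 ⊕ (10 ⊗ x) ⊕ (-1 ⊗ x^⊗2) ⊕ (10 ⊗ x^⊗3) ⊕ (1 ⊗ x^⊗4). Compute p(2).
p(2) = -2

A tropical monomial a ⊗ x^⊗i evaluates to a + i · x. Evaluating each term at x = 2:
  Term 0 contributes -2 + 0 · 2 = -2
  Term 1 contributes 10 + 1 · 2 = 12
  Term 2 contributes -1 + 2 · 2 = 3
  Term 3 contributes 10 + 3 · 2 = 16
  Term 4 contributes 1 + 4 · 2 = 9
p(2) = ⊕ of these = min[-2, 12, 3, 16, 9] = -2.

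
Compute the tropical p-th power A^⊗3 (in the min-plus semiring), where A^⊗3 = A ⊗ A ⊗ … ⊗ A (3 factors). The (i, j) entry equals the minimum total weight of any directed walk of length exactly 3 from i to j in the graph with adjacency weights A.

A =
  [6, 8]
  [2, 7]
A^⊗3 =
  [16, 18]
  [12, 16]

Each entry (A^⊗3)_ij equals the minimum over all length-3 walks i = v_0 → v_1 → … → v_3 = j of Σ_t A[v_t][v_{t+1}]. For example, for (i, j) = (0, 1) we minimise over 4 possible intermediate vertex sequences; the minimum is 18, attained along the walk 0 → 1 → 0 → 1.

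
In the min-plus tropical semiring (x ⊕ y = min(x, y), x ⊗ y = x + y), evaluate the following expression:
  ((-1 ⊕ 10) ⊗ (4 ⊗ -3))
((-1 ⊕ 10) ⊗ (4 ⊗ -3)) = 0

Expand innermost to outermost. Recall ⊕ takes the minimum of its arguments and ⊗ takes their sum. Working out the expression ((-1 ⊕ 10) ⊗ (4 ⊗ -3)) gives 0.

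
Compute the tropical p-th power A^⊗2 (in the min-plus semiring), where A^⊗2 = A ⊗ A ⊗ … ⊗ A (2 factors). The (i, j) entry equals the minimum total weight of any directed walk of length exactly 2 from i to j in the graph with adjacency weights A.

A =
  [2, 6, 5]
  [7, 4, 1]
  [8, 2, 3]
A^⊗2 =
  [4, 7, 7]
  [9, 3, 4]
  [9, 5, 3]

Each entry (A^⊗2)_ij equals the minimum over all length-2 walks i = v_0 → v_1 → … → v_2 = j of Σ_t A[v_t][v_{t+1}]. For example, for (i, j) = (0, 2) we minimise over 3 possible intermediate vertex sequences; the minimum is 7, attained along the walk 0 → 0 → 2.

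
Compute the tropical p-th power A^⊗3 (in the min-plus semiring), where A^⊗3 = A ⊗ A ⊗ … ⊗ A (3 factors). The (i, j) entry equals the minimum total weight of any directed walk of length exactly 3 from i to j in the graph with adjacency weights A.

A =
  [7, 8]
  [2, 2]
A^⊗3 =
  [12, 12]
  [6, 6]

Each entry (A^⊗3)_ij equals the minimum over all length-3 walks i = v_0 → v_1 → … → v_3 = j of Σ_t A[v_t][v_{t+1}]. For example, for (i, j) = (0, 1) we minimise over 4 possible intermediate vertex sequences; the minimum is 12, attained along the walk 0 → 1 → 1 → 1.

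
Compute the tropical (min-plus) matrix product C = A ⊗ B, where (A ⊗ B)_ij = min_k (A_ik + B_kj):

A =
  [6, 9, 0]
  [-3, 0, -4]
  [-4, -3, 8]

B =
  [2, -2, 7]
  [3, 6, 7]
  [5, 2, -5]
A ⊗ B =
  [5, 2, -5]
  [-1, -5, -9]
  [-2, -6, 3]

Apply the min-plus product entry-by-entry:
  C[0][0] = min over k of (A[0][0] + B[0][0] = 6 + 2 = 8, A[0][1] + B[1][0] = 9 + 3 = 12, A[0][2] + B[2][0] = 0 + 5 = 5) = 5 (attained at k = 2)
  C[0][1] = min over k of (A[0][0] + B[0][1] = 6 + -2 = 4, A[0][1] + B[1][1] = 9 + 6 = 15, A[0][2] + B[2][1] = 0 + 2 = 2) = 2 (attained at k = 2)
  C[0][2] = min over k of (A[0][0] + B[0][2] = 6 + 7 = 13, A[0][1] + B[1][2] = 9 + 7 = 16, A[0][2] + B[2][2] = 0 + -5 = -5) = -5 (attained at k = 2)
  C[1][0] = min over k of (A[1][0] + B[0][0] = -3 + 2 = -1, A[1][1] + B[1][0] = 0 + 3 = 3, A[1][2] + B[2][0] = -4 + 5 = 1) = -1 (attained at k = 0)
  C[1][1] = min over k of (A[1][0] + B[0][1] = -3 + -2 = -5, A[1][1] + B[1][1] = 0 + 6 = 6, A[1][2] + B[2][1] = -4 + 2 = -2) = -5 (attained at k = 0)
  C[1][2] = min over k of (A[1][0] + B[0][2] = -3 + 7 = 4, A[1][1] + B[1][2] = 0 + 7 = 7, A[1][2] + B[2][2] = -4 + -5 = -9) = -9 (attained at k = 2)
  C[2][0] = min over k of (A[2][0] + B[0][0] = -4 + 2 = -2, A[2][1] + B[1][0] = -3 + 3 = 0, A[2][2] + B[2][0] = 8 + 5 = 13) = -2 (attained at k = 0)
  C[2][1] = min over k of (A[2][0] + B[0][1] = -4 + -2 = -6, A[2][1] + B[1][1] = -3 + 6 = 3, A[2][2] + B[2][1] = 8 + 2 = 10) = -6 (attained at k = 0)
  C[2][2] = min over k of (A[2][0] + B[0][2] = -4 + 7 = 3, A[2][1] + B[1][2] = -3 + 7 = 4, A[2][2] + B[2][2] = 8 + -5 = 3) = 3 (attained at k = 0)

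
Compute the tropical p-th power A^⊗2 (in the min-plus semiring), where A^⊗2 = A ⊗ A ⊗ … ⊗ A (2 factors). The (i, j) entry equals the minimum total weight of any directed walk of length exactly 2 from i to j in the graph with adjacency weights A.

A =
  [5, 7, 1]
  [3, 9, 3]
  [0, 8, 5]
A^⊗2 =
  [1, 9, 6]
  [3, 10, 4]
  [5, 7, 1]

Each entry (A^⊗2)_ij equals the minimum over all length-2 walks i = v_0 → v_1 → … → v_2 = j of Σ_t A[v_t][v_{t+1}]. For example, for (i, j) = (0, 2) we minimise over 3 possible intermediate vertex sequences; the minimum is 6, attained along the walk 0 → 0 → 2.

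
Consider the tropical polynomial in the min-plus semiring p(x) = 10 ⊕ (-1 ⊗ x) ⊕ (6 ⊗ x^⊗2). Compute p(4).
p(4) = 3

A tropical monomial a ⊗ x^⊗i evaluates to a + i · x. Evaluating each term at x = 4:
  Term 0 contributes 10 + 0 · 4 = 10
  Term 1 contributes -1 + 1 · 4 = 3
  Term 2 contributes 6 + 2 · 4 = 14
p(4) = ⊕ of these = min[10, 3, 14] = 3.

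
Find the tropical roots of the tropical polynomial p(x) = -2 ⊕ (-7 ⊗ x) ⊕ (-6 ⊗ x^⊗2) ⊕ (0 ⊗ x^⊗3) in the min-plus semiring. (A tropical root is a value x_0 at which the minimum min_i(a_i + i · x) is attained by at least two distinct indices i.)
Roots: {-6, -1, 5}

Each tropical root is a break point of the lower envelope of the lines y = a_i + i · x (there are 4 lines, with slopes 0, 1, ..., 3). Only the lines that attain the minimum somewhere contribute to roots; other lines are dominated. Here the surviving (envelope) indices are i = 3, i = 2, i = 1, i = 0.
Intersections between consecutive envelope lines give the roots: for adjacent envelope indices i < j the intersection is x = (a_i − a_j) / (j − i). Reading off the sorted break points: {-6, -1, 5}.
Verification: at each break x_0, at least two indices attain the minimum of min_i(a_i + i · x_0).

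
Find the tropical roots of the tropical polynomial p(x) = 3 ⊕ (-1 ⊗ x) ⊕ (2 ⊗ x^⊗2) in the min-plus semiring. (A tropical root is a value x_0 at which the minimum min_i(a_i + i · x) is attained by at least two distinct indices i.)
Roots: {-3, 4}

Each tropical root is a break point of the lower envelope of the lines y = a_i + i · x (there are 3 lines, with slopes 0, 1, ..., 2). Only the lines that attain the minimum somewhere contribute to roots; other lines are dominated. Here the surviving (envelope) indices are i = 2, i = 1, i = 0.
Intersections between consecutive envelope lines give the roots: for adjacent envelope indices i < j the intersection is x = (a_i − a_j) / (j − i). Reading off the sorted break points: {-3, 4}.
Verification: at each break x_0, at least two indices attain the minimum of min_i(a_i + i · x_0).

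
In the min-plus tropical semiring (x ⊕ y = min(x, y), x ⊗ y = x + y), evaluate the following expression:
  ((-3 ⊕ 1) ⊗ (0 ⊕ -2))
((-3 ⊕ 1) ⊗ (0 ⊕ -2)) = -5

Expand innermost to outermost. Recall ⊕ takes the minimum of its arguments and ⊗ takes their sum. Working out the expression ((-3 ⊕ 1) ⊗ (0 ⊕ -2)) gives -5.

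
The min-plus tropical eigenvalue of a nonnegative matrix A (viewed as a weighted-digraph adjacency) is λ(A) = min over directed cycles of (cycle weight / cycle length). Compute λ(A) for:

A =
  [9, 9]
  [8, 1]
λ(A) = 1

Enumerate directed cycles and compute their means (weight / length). Sample:
  cycle 0 → 0: weight = 9, length = 1, mean = 9/1 ≈ 9.000
  cycle 1 → 1: weight = 1, length = 1, mean = 1/1 ≈ 1.000
  cycle 0 → 1 → 0: weight = 17, length = 2, mean = 17/2 ≈ 8.500
  cycle 1 → 0 → 1: weight = 17, length = 2, mean = 17/2 ≈ 8.500
Minimum mean = 1.000, attained e.g. along the cycle 1 → 1 with weight 1 and length 1. So λ(A) = 1/1 = 1.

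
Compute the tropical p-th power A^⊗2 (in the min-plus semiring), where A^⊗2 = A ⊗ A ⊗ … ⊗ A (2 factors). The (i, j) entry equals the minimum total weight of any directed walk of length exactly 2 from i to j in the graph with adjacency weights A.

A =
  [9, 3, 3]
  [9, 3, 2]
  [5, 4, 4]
A^⊗2 =
  [8, 6, 5]
  [7, 6, 5]
  [9, 7, 6]

Each entry (A^⊗2)_ij equals the minimum over all length-2 walks i = v_0 → v_1 → … → v_2 = j of Σ_t A[v_t][v_{t+1}]. For example, for (i, j) = (0, 2) we minimise over 3 possible intermediate vertex sequences; the minimum is 5, attained along the walk 0 → 1 → 2.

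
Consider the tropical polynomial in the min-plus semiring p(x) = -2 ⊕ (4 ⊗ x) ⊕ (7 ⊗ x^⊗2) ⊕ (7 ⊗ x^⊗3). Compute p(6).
p(6) = -2

A tropical monomial a ⊗ x^⊗i evaluates to a + i · x. Evaluating each term at x = 6:
  Term 0 contributes -2 + 0 · 6 = -2
  Term 1 contributes 4 + 1 · 6 = 10
  Term 2 contributes 7 + 2 · 6 = 19
  Term 3 contributes 7 + 3 · 6 = 25
p(6) = ⊕ of these = min[-2, 10, 19, 25] = -2.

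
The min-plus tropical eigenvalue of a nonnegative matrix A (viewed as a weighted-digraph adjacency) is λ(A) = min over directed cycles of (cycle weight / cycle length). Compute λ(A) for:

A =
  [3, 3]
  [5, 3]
λ(A) = 3

Enumerate directed cycles and compute their means (weight / length). Sample:
  cycle 0 → 0: weight = 3, length = 1, mean = 3/1 ≈ 3.000
  cycle 1 → 1: weight = 3, length = 1, mean = 3/1 ≈ 3.000
  cycle 0 → 1 → 0: weight = 8, length = 2, mean = 8/2 ≈ 4.000
  cycle 1 → 0 → 1: weight = 8, length = 2, mean = 8/2 ≈ 4.000
Minimum mean = 3.000, attained e.g. along the cycle 0 → 0 with weight 3 and length 1. So λ(A) = 3/1 = 3.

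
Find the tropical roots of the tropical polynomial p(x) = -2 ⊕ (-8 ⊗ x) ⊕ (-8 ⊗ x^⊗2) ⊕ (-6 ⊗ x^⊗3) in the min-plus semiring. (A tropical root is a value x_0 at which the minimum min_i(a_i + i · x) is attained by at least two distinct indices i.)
Roots: {-2, 0, 6}

Each tropical root is a break point of the lower envelope of the lines y = a_i + i · x (there are 4 lines, with slopes 0, 1, ..., 3). Only the lines that attain the minimum somewhere contribute to roots; other lines are dominated. Here the surviving (envelope) indices are i = 3, i = 2, i = 1, i = 0.
Intersections between consecutive envelope lines give the roots: for adjacent envelope indices i < j the intersection is x = (a_i − a_j) / (j − i). Reading off the sorted break points: {-2, 0, 6}.
Verification: at each break x_0, at least two indices attain the minimum of min_i(a_i + i · x_0).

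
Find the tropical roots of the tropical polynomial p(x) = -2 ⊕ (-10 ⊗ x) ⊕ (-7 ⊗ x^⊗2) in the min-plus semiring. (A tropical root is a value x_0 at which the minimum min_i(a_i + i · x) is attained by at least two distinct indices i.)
Roots: {-3, 8}

Each tropical root is a break point of the lower envelope of the lines y = a_i + i · x (there are 3 lines, with slopes 0, 1, ..., 2). Only the lines that attain the minimum somewhere contribute to roots; other lines are dominated. Here the surviving (envelope) indices are i = 2, i = 1, i = 0.
Intersections between consecutive envelope lines give the roots: for adjacent envelope indices i < j the intersection is x = (a_i − a_j) / (j − i). Reading off the sorted break points: {-3, 8}.
Verification: at each break x_0, at least two indices attain the minimum of min_i(a_i + i · x_0).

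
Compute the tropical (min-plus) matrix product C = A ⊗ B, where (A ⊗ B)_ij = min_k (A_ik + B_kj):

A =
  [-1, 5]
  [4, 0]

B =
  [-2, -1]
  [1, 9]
A ⊗ B =
  [-3, -2]
  [1, 3]

Apply the min-plus product entry-by-entry:
  C[0][0] = min over k of (A[0][0] + B[0][0] = -1 + -2 = -3, A[0][1] + B[1][0] = 5 + 1 = 6) = -3 (attained at k = 0)
  C[0][1] = min over k of (A[0][0] + B[0][1] = -1 + -1 = -2, A[0][1] + B[1][1] = 5 + 9 = 14) = -2 (attained at k = 0)
  C[1][0] = min over k of (A[1][0] + B[0][0] = 4 + -2 = 2, A[1][1] + B[1][0] = 0 + 1 = 1) = 1 (attained at k = 1)
  C[1][1] = min over k of (A[1][0] + B[0][1] = 4 + -1 = 3, A[1][1] + B[1][1] = 0 + 9 = 9) = 3 (attained at k = 0)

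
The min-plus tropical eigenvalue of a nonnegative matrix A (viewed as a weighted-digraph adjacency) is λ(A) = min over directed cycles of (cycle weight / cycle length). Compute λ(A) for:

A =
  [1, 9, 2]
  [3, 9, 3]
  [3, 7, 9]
λ(A) = 1

Enumerate directed cycles and compute their means (weight / length). Sample:
  cycle 0 → 0: weight = 1, length = 1, mean = 1/1 ≈ 1.000
  cycle 1 → 1: weight = 9, length = 1, mean = 9/1 ≈ 9.000
  cycle 2 → 2: weight = 9, length = 1, mean = 9/1 ≈ 9.000
  cycle 0 → 1 → 0: weight = 12, length = 2, mean = 12/2 ≈ 6.000
  cycle 0 → 2 → 0: weight = 5, length = 2, mean = 5/2 ≈ 2.500
  cycle 1 → 0 → 1: weight = 12, length = 2, mean = 12/2 ≈ 6.000
Minimum mean = 1.000, attained e.g. along the cycle 0 → 0 with weight 1 and length 1. So λ(A) = 1/1 = 1.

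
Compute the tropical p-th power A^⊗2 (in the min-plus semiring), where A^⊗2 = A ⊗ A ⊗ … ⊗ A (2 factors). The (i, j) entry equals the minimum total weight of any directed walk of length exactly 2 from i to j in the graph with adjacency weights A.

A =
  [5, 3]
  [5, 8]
A^⊗2 =
  [8, 8]
  [10, 8]

Each entry (A^⊗2)_ij equals the minimum over all length-2 walks i = v_0 → v_1 → … → v_2 = j of Σ_t A[v_t][v_{t+1}]. For example, for (i, j) = (0, 1) we minimise over 2 possible intermediate vertex sequences; the minimum is 8, attained along the walk 0 → 0 → 1.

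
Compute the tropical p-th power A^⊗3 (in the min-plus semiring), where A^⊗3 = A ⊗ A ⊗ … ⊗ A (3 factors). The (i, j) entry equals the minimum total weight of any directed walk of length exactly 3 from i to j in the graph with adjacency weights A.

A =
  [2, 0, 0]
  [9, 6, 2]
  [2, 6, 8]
A^⊗3 =
  [4, 2, 2]
  [6, 4, 4]
  [4, 4, 4]

Each entry (A^⊗3)_ij equals the minimum over all length-3 walks i = v_0 → v_1 → … → v_3 = j of Σ_t A[v_t][v_{t+1}]. For example, for (i, j) = (0, 2) we minimise over 9 possible intermediate vertex sequences; the minimum is 2, attained along the walk 0 → 2 → 0 → 2.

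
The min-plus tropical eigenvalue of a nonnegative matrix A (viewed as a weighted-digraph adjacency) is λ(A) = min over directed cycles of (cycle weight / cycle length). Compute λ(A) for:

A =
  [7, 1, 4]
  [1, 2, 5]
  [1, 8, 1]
λ(A) = 1

Enumerate directed cycles and compute their means (weight / length). Sample:
  cycle 0 → 0: weight = 7, length = 1, mean = 7/1 ≈ 7.000
  cycle 1 → 1: weight = 2, length = 1, mean = 2/1 ≈ 2.000
  cycle 2 → 2: weight = 1, length = 1, mean = 1/1 ≈ 1.000
  cycle 0 → 1 → 0: weight = 2, length = 2, mean = 2/2 ≈ 1.000
  cycle 0 → 2 → 0: weight = 5, length = 2, mean = 5/2 ≈ 2.500
  cycle 1 → 0 → 1: weight = 2, length = 2, mean = 2/2 ≈ 1.000
Minimum mean = 1.000, attained e.g. along the cycle 2 → 2 with weight 1 and length 1. So λ(A) = 1/1 = 1.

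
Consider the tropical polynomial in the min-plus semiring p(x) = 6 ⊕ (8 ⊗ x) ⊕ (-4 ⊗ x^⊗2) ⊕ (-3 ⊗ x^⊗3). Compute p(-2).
p(-2) = -9

A tropical monomial a ⊗ x^⊗i evaluates to a + i · x. Evaluating each term at x = -2:
  Term 0 contributes 6 + 0 · -2 = 6
  Term 1 contributes 8 + 1 · -2 = 6
  Term 2 contributes -4 + 2 · -2 = -8
  Term 3 contributes -3 + 3 · -2 = -9
p(-2) = ⊕ of these = min[6, 6, -8, -9] = -9.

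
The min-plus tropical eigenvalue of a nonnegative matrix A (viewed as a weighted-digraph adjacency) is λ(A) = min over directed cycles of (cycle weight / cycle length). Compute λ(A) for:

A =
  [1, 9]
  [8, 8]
λ(A) = 1

Enumerate directed cycles and compute their means (weight / length). Sample:
  cycle 0 → 0: weight = 1, length = 1, mean = 1/1 ≈ 1.000
  cycle 1 → 1: weight = 8, length = 1, mean = 8/1 ≈ 8.000
  cycle 0 → 1 → 0: weight = 17, length = 2, mean = 17/2 ≈ 8.500
  cycle 1 → 0 → 1: weight = 17, length = 2, mean = 17/2 ≈ 8.500
Minimum mean = 1.000, attained e.g. along the cycle 0 → 0 with weight 1 and length 1. So λ(A) = 1/1 = 1.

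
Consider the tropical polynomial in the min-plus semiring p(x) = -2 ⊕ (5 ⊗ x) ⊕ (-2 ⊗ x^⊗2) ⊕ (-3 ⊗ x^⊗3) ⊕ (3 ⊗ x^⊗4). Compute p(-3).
p(-3) = -12

A tropical monomial a ⊗ x^⊗i evaluates to a + i · x. Evaluating each term at x = -3:
  Term 0 contributes -2 + 0 · -3 = -2
  Term 1 contributes 5 + 1 · -3 = 2
  Term 2 contributes -2 + 2 · -3 = -8
  Term 3 contributes -3 + 3 · -3 = -12
  Term 4 contributes 3 + 4 · -3 = -9
p(-3) = ⊕ of these = min[-2, 2, -8, -12, -9] = -12.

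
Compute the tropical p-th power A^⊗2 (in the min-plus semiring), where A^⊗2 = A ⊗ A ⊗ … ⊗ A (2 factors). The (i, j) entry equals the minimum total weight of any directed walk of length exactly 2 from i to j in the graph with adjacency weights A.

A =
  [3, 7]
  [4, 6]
A^⊗2 =
  [6, 10]
  [7, 11]

Each entry (A^⊗2)_ij equals the minimum over all length-2 walks i = v_0 → v_1 → … → v_2 = j of Σ_t A[v_t][v_{t+1}]. For example, for (i, j) = (0, 1) we minimise over 2 possible intermediate vertex sequences; the minimum is 10, attained along the walk 0 → 0 → 1.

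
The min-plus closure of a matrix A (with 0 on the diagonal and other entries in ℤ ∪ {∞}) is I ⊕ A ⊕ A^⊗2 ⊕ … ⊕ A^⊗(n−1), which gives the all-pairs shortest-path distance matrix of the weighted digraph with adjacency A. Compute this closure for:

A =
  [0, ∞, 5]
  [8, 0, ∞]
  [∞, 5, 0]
Closure =
  [0, 10, 5]
  [8, 0, 13]
  [13, 5, 0]

This is the Floyd-Warshall all-pairs shortest-path computation. For each intermediate vertex k = 0, 1, …, 2, update dist[i][j] ← min(dist[i][j], dist[i][k] + dist[k][j]). The final matrix gives, for each (i, j), the minimum total weight of any directed path from i to j (possibly empty when i = j).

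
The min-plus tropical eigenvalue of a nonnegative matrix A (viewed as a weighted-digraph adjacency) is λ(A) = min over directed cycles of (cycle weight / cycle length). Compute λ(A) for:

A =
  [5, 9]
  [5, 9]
λ(A) = 5

Enumerate directed cycles and compute their means (weight / length). Sample:
  cycle 0 → 0: weight = 5, length = 1, mean = 5/1 ≈ 5.000
  cycle 1 → 1: weight = 9, length = 1, mean = 9/1 ≈ 9.000
  cycle 0 → 1 → 0: weight = 14, length = 2, mean = 14/2 ≈ 7.000
  cycle 1 → 0 → 1: weight = 14, length = 2, mean = 14/2 ≈ 7.000
Minimum mean = 5.000, attained e.g. along the cycle 0 → 0 with weight 5 and length 1. So λ(A) = 5/1 = 5.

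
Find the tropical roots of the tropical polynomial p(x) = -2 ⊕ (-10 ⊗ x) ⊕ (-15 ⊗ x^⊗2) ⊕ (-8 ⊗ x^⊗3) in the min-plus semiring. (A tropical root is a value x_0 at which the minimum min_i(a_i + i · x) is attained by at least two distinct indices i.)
Roots: {-7, 5, 8}

Each tropical root is a break point of the lower envelope of the lines y = a_i + i · x (there are 4 lines, with slopes 0, 1, ..., 3). Only the lines that attain the minimum somewhere contribute to roots; other lines are dominated. Here the surviving (envelope) indices are i = 3, i = 2, i = 1, i = 0.
Intersections between consecutive envelope lines give the roots: for adjacent envelope indices i < j the intersection is x = (a_i − a_j) / (j − i). Reading off the sorted break points: {-7, 5, 8}.
Verification: at each break x_0, at least two indices attain the minimum of min_i(a_i + i · x_0).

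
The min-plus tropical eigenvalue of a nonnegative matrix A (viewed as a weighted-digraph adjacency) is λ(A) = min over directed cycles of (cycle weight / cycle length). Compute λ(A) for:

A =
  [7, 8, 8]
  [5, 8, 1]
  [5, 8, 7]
λ(A) = 9/2

Enumerate directed cycles and compute their means (weight / length). Sample:
  cycle 0 → 0: weight = 7, length = 1, mean = 7/1 ≈ 7.000
  cycle 1 → 1: weight = 8, length = 1, mean = 8/1 ≈ 8.000
  cycle 2 → 2: weight = 7, length = 1, mean = 7/1 ≈ 7.000
  cycle 0 → 1 → 0: weight = 13, length = 2, mean = 13/2 ≈ 6.500
  cycle 0 → 2 → 0: weight = 13, length = 2, mean = 13/2 ≈ 6.500
  cycle 1 → 0 → 1: weight = 13, length = 2, mean = 13/2 ≈ 6.500
Minimum mean = 4.500, attained e.g. along the cycle 1 → 2 → 1 with weight 9 and length 2. So λ(A) = 9/2 = 9/2.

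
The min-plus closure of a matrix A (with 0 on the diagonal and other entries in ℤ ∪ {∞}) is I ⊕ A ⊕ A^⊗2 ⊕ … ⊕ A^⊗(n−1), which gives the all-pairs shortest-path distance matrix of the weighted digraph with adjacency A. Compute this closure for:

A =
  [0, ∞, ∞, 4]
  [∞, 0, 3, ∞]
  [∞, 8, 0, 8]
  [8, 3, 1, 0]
Closure =
  [0, 7, 5, 4]
  [19, 0, 3, 11]
  [16, 8, 0, 8]
  [8, 3, 1, 0]

This is the Floyd-Warshall all-pairs shortest-path computation. For each intermediate vertex k = 0, 1, …, 3, update dist[i][j] ← min(dist[i][j], dist[i][k] + dist[k][j]). The final matrix gives, for each (i, j), the minimum total weight of any directed path from i to j (possibly empty when i = j).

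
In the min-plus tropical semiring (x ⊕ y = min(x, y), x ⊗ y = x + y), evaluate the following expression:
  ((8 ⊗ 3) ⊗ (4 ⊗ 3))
((8 ⊗ 3) ⊗ (4 ⊗ 3)) = 18

Expand innermost to outermost. Recall ⊕ takes the minimum of its arguments and ⊗ takes their sum. Working out the expression ((8 ⊗ 3) ⊗ (4 ⊗ 3)) gives 18.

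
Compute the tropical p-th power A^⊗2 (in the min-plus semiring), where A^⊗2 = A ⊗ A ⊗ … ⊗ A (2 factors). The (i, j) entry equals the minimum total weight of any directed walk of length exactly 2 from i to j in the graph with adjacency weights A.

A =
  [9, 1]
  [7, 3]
A^⊗2 =
  [8, 4]
  [10, 6]

Each entry (A^⊗2)_ij equals the minimum over all length-2 walks i = v_0 → v_1 → … → v_2 = j of Σ_t A[v_t][v_{t+1}]. For example, for (i, j) = (0, 1) we minimise over 2 possible intermediate vertex sequences; the minimum is 4, attained along the walk 0 → 1 → 1.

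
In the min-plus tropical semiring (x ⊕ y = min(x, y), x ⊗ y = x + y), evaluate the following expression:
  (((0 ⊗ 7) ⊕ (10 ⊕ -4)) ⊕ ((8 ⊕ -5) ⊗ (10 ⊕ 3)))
(((0 ⊗ 7) ⊕ (10 ⊕ -4)) ⊕ ((8 ⊕ -5) ⊗ (10 ⊕ 3))) = -4

Expand innermost to outermost. Recall ⊕ takes the minimum of its arguments and ⊗ takes their sum. Working out the expression (((0 ⊗ 7) ⊕ (10 ⊕ -4)) ⊕ ((8 ⊕ -5) ⊗ (10 ⊕ 3))) gives -4.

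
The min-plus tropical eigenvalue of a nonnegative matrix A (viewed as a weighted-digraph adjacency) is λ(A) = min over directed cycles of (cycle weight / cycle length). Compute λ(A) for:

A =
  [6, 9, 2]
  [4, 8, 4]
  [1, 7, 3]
λ(A) = 3/2

Enumerate directed cycles and compute their means (weight / length). Sample:
  cycle 0 → 0: weight = 6, length = 1, mean = 6/1 ≈ 6.000
  cycle 1 → 1: weight = 8, length = 1, mean = 8/1 ≈ 8.000
  cycle 2 → 2: weight = 3, length = 1, mean = 3/1 ≈ 3.000
  cycle 0 → 1 → 0: weight = 13, length = 2, mean = 13/2 ≈ 6.500
  cycle 0 → 2 → 0: weight = 3, length = 2, mean = 3/2 ≈ 1.500
  cycle 1 → 0 → 1: weight = 13, length = 2, mean = 13/2 ≈ 6.500
Minimum mean = 1.500, attained e.g. along the cycle 0 → 2 → 0 with weight 3 and length 2. So λ(A) = 3/2 = 3/2.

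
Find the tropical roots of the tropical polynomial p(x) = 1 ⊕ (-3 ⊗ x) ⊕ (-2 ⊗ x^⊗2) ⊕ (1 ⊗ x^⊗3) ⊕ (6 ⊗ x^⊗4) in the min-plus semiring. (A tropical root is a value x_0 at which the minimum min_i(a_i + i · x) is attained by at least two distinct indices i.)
Roots: {-5, -3, -1, 4}

Each tropical root is a break point of the lower envelope of the lines y = a_i + i · x (there are 5 lines, with slopes 0, 1, ..., 4). Only the lines that attain the minimum somewhere contribute to roots; other lines are dominated. Here the surviving (envelope) indices are i = 4, i = 3, i = 2, i = 1, i = 0.
Intersections between consecutive envelope lines give the roots: for adjacent envelope indices i < j the intersection is x = (a_i − a_j) / (j − i). Reading off the sorted break points: {-5, -3, -1, 4}.
Verification: at each break x_0, at least two indices attain the minimum of min_i(a_i + i · x_0).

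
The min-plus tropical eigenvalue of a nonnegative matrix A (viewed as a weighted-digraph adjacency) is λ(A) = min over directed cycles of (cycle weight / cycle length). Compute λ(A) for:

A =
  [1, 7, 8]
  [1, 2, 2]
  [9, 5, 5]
λ(A) = 1

Enumerate directed cycles and compute their means (weight / length). Sample:
  cycle 0 → 0: weight = 1, length = 1, mean = 1/1 ≈ 1.000
  cycle 1 → 1: weight = 2, length = 1, mean = 2/1 ≈ 2.000
  cycle 2 → 2: weight = 5, length = 1, mean = 5/1 ≈ 5.000
  cycle 0 → 1 → 0: weight = 8, length = 2, mean = 8/2 ≈ 4.000
  cycle 0 → 2 → 0: weight = 17, length = 2, mean = 17/2 ≈ 8.500
  cycle 1 → 0 → 1: weight = 8, length = 2, mean = 8/2 ≈ 4.000
Minimum mean = 1.000, attained e.g. along the cycle 0 → 0 with weight 1 and length 1. So λ(A) = 1/1 = 1.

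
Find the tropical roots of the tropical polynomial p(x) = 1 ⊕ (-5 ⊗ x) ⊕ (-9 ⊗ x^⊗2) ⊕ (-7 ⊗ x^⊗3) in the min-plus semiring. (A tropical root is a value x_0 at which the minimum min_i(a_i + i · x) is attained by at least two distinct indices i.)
Roots: {-2, 4, 6}

Each tropical root is a break point of the lower envelope of the lines y = a_i + i · x (there are 4 lines, with slopes 0, 1, ..., 3). Only the lines that attain the minimum somewhere contribute to roots; other lines are dominated. Here the surviving (envelope) indices are i = 3, i = 2, i = 1, i = 0.
Intersections between consecutive envelope lines give the roots: for adjacent envelope indices i < j the intersection is x = (a_i − a_j) / (j − i). Reading off the sorted break points: {-2, 4, 6}.
Verification: at each break x_0, at least two indices attain the minimum of min_i(a_i + i · x_0).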